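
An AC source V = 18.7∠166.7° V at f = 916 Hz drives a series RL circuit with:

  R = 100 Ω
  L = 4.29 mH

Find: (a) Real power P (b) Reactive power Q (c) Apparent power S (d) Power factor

Step 1 — Angular frequency: ω = 2π·f = 2π·916 = 5755 rad/s.
Step 2 — Component impedances:
  R: Z = R = 100 Ω
  L: Z = jωL = j·5755·0.00429 = 0 + j24.69 Ω
Step 3 — Series combination: Z_total = R + L = 100 + j24.69 Ω = 103∠13.9° Ω.
Step 4 — Source phasor: V = 18.7∠166.7° V = -18.2 + j4.302 V.
Step 5 — Current: I = V / Z = -0.1615 + j0.0829 A = 0.1815∠152.8° A.
Step 6 — Complex power: S = V·I* = 3.296 + j0.8138 VA.
Step 7 — Real power: P = Re(S) = 3.296 W.
Step 8 — Reactive power: Q = Im(S) = 0.8138 VAR.
Step 9 — Apparent power: |S| = 3.395 VA.
Step 10 — Power factor: PF = P/|S| = 0.9708 (lagging).

(a) P = 3.296 W  (b) Q = 0.8138 VAR  (c) S = 3.395 VA  (d) PF = 0.9708 (lagging)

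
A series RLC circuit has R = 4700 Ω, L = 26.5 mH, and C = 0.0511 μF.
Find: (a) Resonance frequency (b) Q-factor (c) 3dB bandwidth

Step 1 — Resonance: ω₀ = 1/√(LC) = 1/√(0.0265·5.11e-08) = 2.717e+04 rad/s.
Step 2 — f₀ = ω₀/(2π) = 4325 Hz.
Step 3 — Series Q: Q = ω₀L/R = 2.717e+04·0.0265/4700 = 0.1532.
Step 4 — Bandwidth: Δω = ω₀/Q = 1.774e+05 rad/s; BW = Δω/(2π) = 2.823e+04 Hz.

(a) f₀ = 4325 Hz  (b) Q = 0.1532  (c) BW = 2.823e+04 Hz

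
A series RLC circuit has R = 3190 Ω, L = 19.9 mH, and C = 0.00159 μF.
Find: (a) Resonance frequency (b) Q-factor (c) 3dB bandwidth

Step 1 — Resonance: ω₀ = 1/√(LC) = 1/√(0.0199·1.59e-09) = 1.778e+05 rad/s.
Step 2 — f₀ = ω₀/(2π) = 2.829e+04 Hz.
Step 3 — Series Q: Q = ω₀L/R = 1.778e+05·0.0199/3190 = 1.109.
Step 4 — Bandwidth: Δω = ω₀/Q = 1.603e+05 rad/s; BW = Δω/(2π) = 2.551e+04 Hz.

(a) f₀ = 2.829e+04 Hz  (b) Q = 1.109  (c) BW = 2.551e+04 Hz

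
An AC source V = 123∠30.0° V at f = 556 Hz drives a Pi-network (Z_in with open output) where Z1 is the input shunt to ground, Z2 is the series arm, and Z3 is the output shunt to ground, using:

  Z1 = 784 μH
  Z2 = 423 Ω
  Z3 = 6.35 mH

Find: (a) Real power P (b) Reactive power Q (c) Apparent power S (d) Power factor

Step 1 — Angular frequency: ω = 2π·f = 2π·556 = 3493 rad/s.
Step 2 — Component impedances:
  Z1: Z = jωL = j·3493·0.000784 = 0 + j2.739 Ω
  Z2: Z = R = 423 Ω
  Z3: Z = jωL = j·3493·0.00635 = 0 + j22.18 Ω
Step 3 — With open output, the series arm Z2 and the output shunt Z3 appear in series to ground: Z2 + Z3 = 423 + j22.18 Ω.
Step 4 — Parallel with input shunt Z1: Z_in = Z1 || (Z2 + Z3) = 0.01767 + j2.738 Ω = 2.738∠89.6° Ω.
Step 5 — Source phasor: V = 123∠30.0° V = 106.5 + j61.5 V.
Step 6 — Current: I = V / Z = 22.71 - j38.76 A = 44.93∠-59.6° A.
Step 7 — Complex power: S = V·I* = 35.67 + j5526 VA.
Step 8 — Real power: P = Re(S) = 35.67 W.
Step 9 — Reactive power: Q = Im(S) = 5526 VAR.
Step 10 — Apparent power: |S| = 5526 VA.
Step 11 — Power factor: PF = P/|S| = 0.006455 (lagging).

(a) P = 35.67 W  (b) Q = 5526 VAR  (c) S = 5526 VA  (d) PF = 0.006455 (lagging)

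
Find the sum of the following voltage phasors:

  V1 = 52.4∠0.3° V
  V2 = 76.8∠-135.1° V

Step 1 — Convert each phasor to rectangular form:
  V1 = 52.4·(cos(0.3°) + j·sin(0.3°)) = 52.4 + j0.2744 V
  V2 = 76.8·(cos(-135.1°) + j·sin(-135.1°)) = -54.4 - j54.21 V
Step 2 — Sum components: V_total = -2.001 - j53.94 V.
Step 3 — Convert to polar: |V_total| = 53.97 V, ∠V_total = -92.1°.

V_total = 53.97∠-92.1° V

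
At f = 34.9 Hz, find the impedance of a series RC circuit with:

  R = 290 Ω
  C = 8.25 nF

Step 1 — Angular frequency: ω = 2π·f = 2π·34.9 = 219.3 rad/s.
Step 2 — Component impedances:
  R: Z = R = 290 Ω
  C: Z = 1/(jωC) = -j/(ω·C) = 0 - j5.528e+05 Ω
Step 3 — Series combination: Z_total = R + C = 290 - j5.528e+05 Ω = 5.528e+05∠-90.0° Ω.

Z = 290 - j5.528e+05 Ω = 5.528e+05∠-90.0° Ω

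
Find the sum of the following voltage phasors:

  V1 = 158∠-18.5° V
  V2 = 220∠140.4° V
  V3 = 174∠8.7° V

Step 1 — Convert each phasor to rectangular form:
  V1 = 158·(cos(-18.5°) + j·sin(-18.5°)) = 149.8 - j50.13 V
  V2 = 220·(cos(140.4°) + j·sin(140.4°)) = -169.5 + j140.2 V
  V3 = 174·(cos(8.7°) + j·sin(8.7°)) = 172 + j26.32 V
Step 2 — Sum components: V_total = 152.3 + j116.4 V.
Step 3 — Convert to polar: |V_total| = 191.7 V, ∠V_total = 37.4°.

V_total = 191.7∠37.4° V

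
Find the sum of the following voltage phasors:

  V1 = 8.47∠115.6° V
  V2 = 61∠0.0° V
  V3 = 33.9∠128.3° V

Step 1 — Convert each phasor to rectangular form:
  V1 = 8.47·(cos(115.6°) + j·sin(115.6°)) = -3.66 + j7.639 V
  V2 = 61·(cos(0.0°) + j·sin(0.0°)) = 61 V
  V3 = 33.9·(cos(128.3°) + j·sin(128.3°)) = -21.01 + j26.6 V
Step 2 — Sum components: V_total = 36.33 + j34.24 V.
Step 3 — Convert to polar: |V_total| = 49.92 V, ∠V_total = 43.3°.

V_total = 49.92∠43.3° V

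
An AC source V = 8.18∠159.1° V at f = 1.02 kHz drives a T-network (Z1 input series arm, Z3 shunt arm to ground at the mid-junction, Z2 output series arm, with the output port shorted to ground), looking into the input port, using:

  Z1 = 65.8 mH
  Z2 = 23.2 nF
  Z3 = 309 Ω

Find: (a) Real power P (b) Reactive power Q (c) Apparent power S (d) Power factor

Step 1 — Angular frequency: ω = 2π·f = 2π·1020 = 6409 rad/s.
Step 2 — Component impedances:
  Z1: Z = jωL = j·6409·0.0658 = 0 + j421.7 Ω
  Z2: Z = 1/(jωC) = -j/(ω·C) = 0 - j6726 Ω
  Z3: Z = R = 309 Ω
Step 3 — With the output port shorted to ground, the output series arm Z2 runs from the junction to ground; the shunt arm Z3 also runs from the junction to ground. They appear in parallel: Z3 || Z2 = 308.3 - j14.17 Ω.
Step 4 — Series with input arm Z1: Z_in = Z1 + (Z3 || Z2) = 308.3 + j407.5 Ω = 511∠52.9° Ω.
Step 5 — Source phasor: V = 8.18∠159.1° V = -7.642 + j2.918 V.
Step 6 — Current: I = V / Z = -0.004469 + j0.01537 A = 0.01601∠106.2° A.
Step 7 — Complex power: S = V·I* = 0.079 + j0.1044 VA.
Step 8 — Real power: P = Re(S) = 0.079 W.
Step 9 — Reactive power: Q = Im(S) = 0.1044 VAR.
Step 10 — Apparent power: |S| = 0.1309 VA.
Step 11 — Power factor: PF = P/|S| = 0.6034 (lagging).

(a) P = 0.079 W  (b) Q = 0.1044 VAR  (c) S = 0.1309 VA  (d) PF = 0.6034 (lagging)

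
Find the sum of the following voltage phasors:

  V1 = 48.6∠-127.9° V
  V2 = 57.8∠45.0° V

Step 1 — Convert each phasor to rectangular form:
  V1 = 48.6·(cos(-127.9°) + j·sin(-127.9°)) = -29.85 - j38.35 V
  V2 = 57.8·(cos(45.0°) + j·sin(45.0°)) = 40.87 + j40.87 V
Step 2 — Sum components: V_total = 11.02 + j2.521 V.
Step 3 — Convert to polar: |V_total| = 11.3 V, ∠V_total = 12.9°.

V_total = 11.3∠12.9° V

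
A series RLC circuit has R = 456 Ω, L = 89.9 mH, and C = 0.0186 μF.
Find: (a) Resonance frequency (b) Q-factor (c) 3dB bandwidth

Step 1 — Resonance: ω₀ = 1/√(LC) = 1/√(0.0899·1.86e-08) = 2.445e+04 rad/s.
Step 2 — f₀ = ω₀/(2π) = 3892 Hz.
Step 3 — Series Q: Q = ω₀L/R = 2.445e+04·0.0899/456 = 4.821.
Step 4 — Bandwidth: Δω = ω₀/Q = 5072 rad/s; BW = Δω/(2π) = 807.3 Hz.

(a) f₀ = 3892 Hz  (b) Q = 4.821  (c) BW = 807.3 Hz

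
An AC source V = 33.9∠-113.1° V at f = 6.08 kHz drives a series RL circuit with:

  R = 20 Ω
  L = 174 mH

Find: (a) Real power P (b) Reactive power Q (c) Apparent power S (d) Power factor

Step 1 — Angular frequency: ω = 2π·f = 2π·6080 = 3.82e+04 rad/s.
Step 2 — Component impedances:
  R: Z = R = 20 Ω
  L: Z = jωL = j·3.82e+04·0.174 = 0 + j6647 Ω
Step 3 — Series combination: Z_total = R + L = 20 + j6647 Ω = 6647∠89.8° Ω.
Step 4 — Source phasor: V = 33.9∠-113.1° V = -13.3 - j31.18 V.
Step 5 — Current: I = V / Z = -0.004697 + j0.001987 A = 0.0051∠157.1° A.
Step 6 — Complex power: S = V·I* = 0.0005202 + j0.1729 VA.
Step 7 — Real power: P = Re(S) = 0.0005202 W.
Step 8 — Reactive power: Q = Im(S) = 0.1729 VAR.
Step 9 — Apparent power: |S| = 0.1729 VA.
Step 10 — Power factor: PF = P/|S| = 0.003009 (lagging).

(a) P = 0.0005202 W  (b) Q = 0.1729 VAR  (c) S = 0.1729 VA  (d) PF = 0.003009 (lagging)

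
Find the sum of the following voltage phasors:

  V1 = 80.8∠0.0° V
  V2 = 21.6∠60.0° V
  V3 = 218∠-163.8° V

Step 1 — Convert each phasor to rectangular form:
  V1 = 80.8·(cos(0.0°) + j·sin(0.0°)) = 80.8 V
  V2 = 21.6·(cos(60.0°) + j·sin(60.0°)) = 10.8 + j18.71 V
  V3 = 218·(cos(-163.8°) + j·sin(-163.8°)) = -209.3 - j60.82 V
Step 2 — Sum components: V_total = -117.7 - j42.11 V.
Step 3 — Convert to polar: |V_total| = 125 V, ∠V_total = -160.3°.

V_total = 125∠-160.3° V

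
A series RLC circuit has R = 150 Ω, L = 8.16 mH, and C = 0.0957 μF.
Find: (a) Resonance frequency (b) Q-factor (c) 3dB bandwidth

Step 1 — Resonance condition Im(Z)=0 gives ω₀ = 1/√(LC).
Step 2 — ω₀ = 1/√(0.00816·9.57e-08) = 3.578e+04 rad/s.
Step 3 — f₀ = ω₀/(2π) = 5695 Hz.
Step 4 — Series Q: Q = ω₀L/R = 3.578e+04·0.00816/150 = 1.947.
Step 5 — 3dB bandwidth: Δω = ω₀/Q = 1.838e+04 rad/s; BW = Δω/(2π) = 2926 Hz.

(a) f₀ = 5695 Hz  (b) Q = 1.947  (c) BW = 2926 Hz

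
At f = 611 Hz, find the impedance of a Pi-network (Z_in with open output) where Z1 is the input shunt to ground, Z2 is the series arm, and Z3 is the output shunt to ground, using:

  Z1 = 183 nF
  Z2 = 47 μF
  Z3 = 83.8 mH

Step 1 — Angular frequency: ω = 2π·f = 2π·611 = 3839 rad/s.
Step 2 — Component impedances:
  Z1: Z = 1/(jωC) = -j/(ω·C) = 0 - j1423 Ω
  Z2: Z = 1/(jωC) = -j/(ω·C) = 0 - j5.542 Ω
  Z3: Z = jωL = j·3839·0.0838 = 0 + j321.7 Ω
Step 3 — With open output, the series arm Z2 and the output shunt Z3 appear in series to ground: Z2 + Z3 = 0 + j316.2 Ω.
Step 4 — Parallel with input shunt Z1: Z_in = Z1 || (Z2 + Z3) = 0 + j406.4 Ω = 406.4∠90.0° Ω.

Z = 0 + j406.4 Ω = 406.4∠90.0° Ω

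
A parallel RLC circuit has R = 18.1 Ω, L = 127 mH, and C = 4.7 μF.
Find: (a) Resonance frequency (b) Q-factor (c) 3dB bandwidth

Step 1 — Resonance: ω₀ = 1/√(LC) = 1/√(0.127·4.7e-06) = 1294 rad/s.
Step 2 — f₀ = ω₀/(2π) = 206 Hz.
Step 3 — Parallel Q: Q = R/(ω₀L) = 18.1/(1294·0.127) = 0.1101.
Step 4 — Bandwidth: Δω = ω₀/Q = 1.176e+04 rad/s; BW = Δω/(2π) = 1871 Hz.

(a) f₀ = 206 Hz  (b) Q = 0.1101  (c) BW = 1871 Hz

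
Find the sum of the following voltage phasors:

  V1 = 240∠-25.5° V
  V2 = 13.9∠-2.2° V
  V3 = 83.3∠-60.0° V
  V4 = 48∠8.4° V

Step 1 — Convert each phasor to rectangular form:
  V1 = 240·(cos(-25.5°) + j·sin(-25.5°)) = 216.6 - j103.3 V
  V2 = 13.9·(cos(-2.2°) + j·sin(-2.2°)) = 13.89 - j0.5336 V
  V3 = 83.3·(cos(-60.0°) + j·sin(-60.0°)) = 41.65 - j72.14 V
  V4 = 48·(cos(8.4°) + j·sin(8.4°)) = 47.49 + j7.012 V
Step 2 — Sum components: V_total = 319.6 - j169 V.
Step 3 — Convert to polar: |V_total| = 361.6 V, ∠V_total = -27.9°.

V_total = 361.6∠-27.9° V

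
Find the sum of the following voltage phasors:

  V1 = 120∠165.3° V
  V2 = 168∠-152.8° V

Step 1 — Convert each phasor to rectangular form:
  V1 = 120·(cos(165.3°) + j·sin(165.3°)) = -116.1 + j30.45 V
  V2 = 168·(cos(-152.8°) + j·sin(-152.8°)) = -149.4 - j76.79 V
Step 2 — Sum components: V_total = -265.5 - j46.34 V.
Step 3 — Convert to polar: |V_total| = 269.5 V, ∠V_total = -170.1°.

V_total = 269.5∠-170.1° V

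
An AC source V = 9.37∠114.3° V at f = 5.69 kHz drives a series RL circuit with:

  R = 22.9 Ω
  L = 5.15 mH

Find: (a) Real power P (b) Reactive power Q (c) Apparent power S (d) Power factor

Step 1 — Angular frequency: ω = 2π·f = 2π·5690 = 3.575e+04 rad/s.
Step 2 — Component impedances:
  R: Z = R = 22.9 Ω
  L: Z = jωL = j·3.575e+04·0.00515 = 0 + j184.1 Ω
Step 3 — Series combination: Z_total = R + L = 22.9 + j184.1 Ω = 185.5∠82.9° Ω.
Step 4 — Source phasor: V = 9.37∠114.3° V = -3.856 + j8.54 V.
Step 5 — Current: I = V / Z = 0.04311 + j0.0263 A = 0.0505∠31.4° A.
Step 6 — Complex power: S = V·I* = 0.0584 + j0.4696 VA.
Step 7 — Real power: P = Re(S) = 0.0584 W.
Step 8 — Reactive power: Q = Im(S) = 0.4696 VAR.
Step 9 — Apparent power: |S| = 0.4732 VA.
Step 10 — Power factor: PF = P/|S| = 0.1234 (lagging).

(a) P = 0.0584 W  (b) Q = 0.4696 VAR  (c) S = 0.4732 VA  (d) PF = 0.1234 (lagging)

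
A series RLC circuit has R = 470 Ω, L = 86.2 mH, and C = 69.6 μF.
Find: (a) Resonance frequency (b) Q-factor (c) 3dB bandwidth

Step 1 — Resonance: ω₀ = 1/√(LC) = 1/√(0.0862·6.96e-05) = 408.3 rad/s.
Step 2 — f₀ = ω₀/(2π) = 64.98 Hz.
Step 3 — Series Q: Q = ω₀L/R = 408.3·0.0862/470 = 0.07488.
Step 4 — Bandwidth: Δω = ω₀/Q = 5452 rad/s; BW = Δω/(2π) = 867.8 Hz.

(a) f₀ = 64.98 Hz  (b) Q = 0.07488  (c) BW = 867.8 Hz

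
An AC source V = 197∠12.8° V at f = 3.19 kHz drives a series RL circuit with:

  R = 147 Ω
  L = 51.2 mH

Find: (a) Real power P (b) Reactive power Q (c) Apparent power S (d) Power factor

Step 1 — Angular frequency: ω = 2π·f = 2π·3190 = 2.004e+04 rad/s.
Step 2 — Component impedances:
  R: Z = R = 147 Ω
  L: Z = jωL = j·2.004e+04·0.0512 = 0 + j1026 Ω
Step 3 — Series combination: Z_total = R + L = 147 + j1026 Ω = 1037∠81.8° Ω.
Step 4 — Source phasor: V = 197∠12.8° V = 192.1 + j43.65 V.
Step 5 — Current: I = V / Z = 0.06795 - j0.1775 A = 0.19∠-69.0° A.
Step 6 — Complex power: S = V·I* = 5.308 + j37.06 VA.
Step 7 — Real power: P = Re(S) = 5.308 W.
Step 8 — Reactive power: Q = Im(S) = 37.06 VAR.
Step 9 — Apparent power: |S| = 37.44 VA.
Step 10 — Power factor: PF = P/|S| = 0.1418 (lagging).

(a) P = 5.308 W  (b) Q = 37.06 VAR  (c) S = 37.44 VA  (d) PF = 0.1418 (lagging)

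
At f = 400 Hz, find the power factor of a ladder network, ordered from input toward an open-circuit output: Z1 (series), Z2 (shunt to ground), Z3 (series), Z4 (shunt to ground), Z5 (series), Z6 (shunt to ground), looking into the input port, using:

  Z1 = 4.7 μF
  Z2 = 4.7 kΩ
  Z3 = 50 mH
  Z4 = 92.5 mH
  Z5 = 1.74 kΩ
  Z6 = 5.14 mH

Step 1 — Angular frequency: ω = 2π·f = 2π·400 = 2513 rad/s.
Step 2 — Component impedances:
  Z1: Z = 1/(jωC) = -j/(ω·C) = 0 - j84.66 Ω
  Z2: Z = R = 4700 Ω
  Z3: Z = jωL = j·2513·0.05 = 0 + j125.7 Ω
  Z4: Z = jωL = j·2513·0.0925 = 0 + j232.5 Ω
  Z5: Z = R = 1740 Ω
  Z6: Z = jωL = j·2513·0.00514 = 0 + j12.92 Ω
Step 3 — Ladder network (open output): work backward from the far end, alternating series and parallel combinations. Z_in = 56.24 + j262.7 Ω = 268.7∠77.9° Ω.
Step 4 — Power factor: PF = cos(φ) = Re(Z)/|Z| = 56.24/268.7 = 0.2093.
Step 5 — Type: Im(Z) = 262.7 ⇒ lagging (phase φ = 77.9°).

PF = 0.2093 (lagging, φ = 77.9°)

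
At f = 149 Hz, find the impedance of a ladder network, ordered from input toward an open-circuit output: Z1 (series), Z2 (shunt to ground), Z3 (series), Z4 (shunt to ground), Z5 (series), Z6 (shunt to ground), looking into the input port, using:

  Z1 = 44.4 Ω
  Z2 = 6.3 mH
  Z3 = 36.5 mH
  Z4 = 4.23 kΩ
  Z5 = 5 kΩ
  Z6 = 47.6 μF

Step 1 — Angular frequency: ω = 2π·f = 2π·149 = 936.2 rad/s.
Step 2 — Component impedances:
  Z1: Z = R = 44.4 Ω
  Z2: Z = jωL = j·936.2·0.0063 = 0 + j5.898 Ω
  Z3: Z = jωL = j·936.2·0.0365 = 0 + j34.17 Ω
  Z4: Z = R = 4230 Ω
  Z5: Z = R = 5000 Ω
  Z6: Z = 1/(jωC) = -j/(ω·C) = 0 - j22.44 Ω
Step 3 — Ladder network (open output): work backward from the far end, alternating series and parallel combinations. Z_in = 44.42 + j5.898 Ω = 44.81∠7.6° Ω.

Z = 44.42 + j5.898 Ω = 44.81∠7.6° Ω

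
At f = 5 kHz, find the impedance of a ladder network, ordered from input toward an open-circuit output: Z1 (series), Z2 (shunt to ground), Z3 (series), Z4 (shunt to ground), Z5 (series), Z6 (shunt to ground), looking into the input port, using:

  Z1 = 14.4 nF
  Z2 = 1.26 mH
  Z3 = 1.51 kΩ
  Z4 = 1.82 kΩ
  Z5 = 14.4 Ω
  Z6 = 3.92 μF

Step 1 — Angular frequency: ω = 2π·f = 2π·5000 = 3.142e+04 rad/s.
Step 2 — Component impedances:
  Z1: Z = 1/(jωC) = -j/(ω·C) = 0 - j2210 Ω
  Z2: Z = jωL = j·3.142e+04·0.00126 = 0 + j39.58 Ω
  Z3: Z = R = 1510 Ω
  Z4: Z = R = 1820 Ω
  Z5: Z = R = 14.4 Ω
  Z6: Z = 1/(jωC) = -j/(ω·C) = 0 - j8.12 Ω
Step 3 — Ladder network (open output): work backward from the far end, alternating series and parallel combinations. Z_in = 1.027 - j2171 Ω = 2171∠-90.0° Ω.

Z = 1.027 - j2171 Ω = 2171∠-90.0° Ω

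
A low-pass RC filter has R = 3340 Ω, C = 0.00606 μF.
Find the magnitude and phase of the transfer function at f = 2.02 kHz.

Step 1 — Angular frequency: ω = 2π·2020 = 1.269e+04 rad/s.
Step 2 — Transfer function: H(jω) = 1/(1 + jωRC).
Step 3 — Denominator: 1 + jωRC = 1 + j·1.269e+04·3340·6.06e-09 = 1 + j0.2569.
Step 4 — H = 0.9381 - j0.241.
Step 5 — Magnitude: |H| = 0.9686 (-0.3 dB); phase: φ = -14.4°.

|H| = 0.9686 (-0.3 dB), φ = -14.4°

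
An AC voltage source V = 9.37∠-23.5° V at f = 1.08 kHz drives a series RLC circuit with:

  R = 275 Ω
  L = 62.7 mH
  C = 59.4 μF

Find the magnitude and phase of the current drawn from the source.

Step 1 — Angular frequency: ω = 2π·f = 2π·1080 = 6786 rad/s.
Step 2 — Component impedances:
  R: Z = R = 275 Ω
  L: Z = jωL = j·6786·0.0627 = 0 + j425.5 Ω
  C: Z = 1/(jωC) = -j/(ω·C) = 0 - j2.481 Ω
Step 3 — Series combination: Z_total = R + L + C = 275 + j423 Ω = 504.5∠57.0° Ω.
Step 4 — Source phasor: V = 9.37∠-23.5° V = 8.593 - j3.736 V.
Step 5 — Ohm's law: I = V / Z_total = (8.593 - j3.736) / (275 + j423) = 0.003075 - j0.01832 A.
Step 6 — Convert to polar: |I| = 0.01857 A, ∠I = -80.5°.

I = 0.01857∠-80.5° A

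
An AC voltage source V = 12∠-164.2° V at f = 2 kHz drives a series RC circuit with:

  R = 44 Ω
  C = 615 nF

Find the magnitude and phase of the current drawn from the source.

Step 1 — Angular frequency: ω = 2π·f = 2π·2000 = 1.257e+04 rad/s.
Step 2 — Component impedances:
  R: Z = R = 44 Ω
  C: Z = 1/(jωC) = -j/(ω·C) = 0 - j129.4 Ω
Step 3 — Series combination: Z_total = R + C = 44 - j129.4 Ω = 136.7∠-71.2° Ω.
Step 4 — Source phasor: V = 12∠-164.2° V = -11.55 - j3.267 V.
Step 5 — Ohm's law: I = V / Z_total = (-11.55 - j3.267) / (44 - j129.4) = -0.004565 - j0.08768 A.
Step 6 — Convert to polar: |I| = 0.0878 A, ∠I = -93.0°.

I = 0.0878∠-93.0° A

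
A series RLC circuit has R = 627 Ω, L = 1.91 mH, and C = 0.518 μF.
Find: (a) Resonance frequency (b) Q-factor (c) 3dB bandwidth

Step 1 — Resonance: ω₀ = 1/√(LC) = 1/√(0.00191·5.18e-07) = 3.179e+04 rad/s.
Step 2 — f₀ = ω₀/(2π) = 5060 Hz.
Step 3 — Series Q: Q = ω₀L/R = 3.179e+04·0.00191/627 = 0.09685.
Step 4 — Bandwidth: Δω = ω₀/Q = 3.283e+05 rad/s; BW = Δω/(2π) = 5.225e+04 Hz.

(a) f₀ = 5060 Hz  (b) Q = 0.09685  (c) BW = 5.225e+04 Hz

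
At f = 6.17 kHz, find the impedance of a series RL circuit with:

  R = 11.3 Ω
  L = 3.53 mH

Step 1 — Angular frequency: ω = 2π·f = 2π·6170 = 3.877e+04 rad/s.
Step 2 — Component impedances:
  R: Z = R = 11.3 Ω
  L: Z = jωL = j·3.877e+04·0.00353 = 0 + j136.8 Ω
Step 3 — Series combination: Z_total = R + L = 11.3 + j136.8 Ω = 137.3∠85.3° Ω.

Z = 11.3 + j136.8 Ω = 137.3∠85.3° Ω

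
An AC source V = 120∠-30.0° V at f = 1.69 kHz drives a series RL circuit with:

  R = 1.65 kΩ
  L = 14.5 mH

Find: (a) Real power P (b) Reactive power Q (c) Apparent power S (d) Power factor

Step 1 — Angular frequency: ω = 2π·f = 2π·1690 = 1.062e+04 rad/s.
Step 2 — Component impedances:
  R: Z = R = 1650 Ω
  L: Z = jωL = j·1.062e+04·0.0145 = 0 + j154 Ω
Step 3 — Series combination: Z_total = R + L = 1650 + j154 Ω = 1657∠5.3° Ω.
Step 4 — Source phasor: V = 120∠-30.0° V = 103.9 - j60 V.
Step 5 — Current: I = V / Z = 0.05908 - j0.04188 A = 0.07241∠-35.3° A.
Step 6 — Complex power: S = V·I* = 8.652 + j0.8074 VA.
Step 7 — Real power: P = Re(S) = 8.652 W.
Step 8 — Reactive power: Q = Im(S) = 0.8074 VAR.
Step 9 — Apparent power: |S| = 8.69 VA.
Step 10 — Power factor: PF = P/|S| = 0.9957 (lagging).

(a) P = 8.652 W  (b) Q = 0.8074 VAR  (c) S = 8.69 VA  (d) PF = 0.9957 (lagging)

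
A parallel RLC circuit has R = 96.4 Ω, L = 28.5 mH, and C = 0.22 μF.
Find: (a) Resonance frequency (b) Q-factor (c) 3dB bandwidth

Step 1 — Resonance: ω₀ = 1/√(LC) = 1/√(0.0285·2.2e-07) = 1.263e+04 rad/s.
Step 2 — f₀ = ω₀/(2π) = 2010 Hz.
Step 3 — Parallel Q: Q = R/(ω₀L) = 96.4/(1.263e+04·0.0285) = 0.2678.
Step 4 — Bandwidth: Δω = ω₀/Q = 4.715e+04 rad/s; BW = Δω/(2π) = 7504 Hz.

(a) f₀ = 2010 Hz  (b) Q = 0.2678  (c) BW = 7504 Hz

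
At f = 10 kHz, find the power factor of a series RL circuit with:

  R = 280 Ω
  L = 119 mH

Step 1 — Angular frequency: ω = 2π·f = 2π·1e+04 = 6.283e+04 rad/s.
Step 2 — Component impedances:
  R: Z = R = 280 Ω
  L: Z = jωL = j·6.283e+04·0.119 = 0 + j7477 Ω
Step 3 — Series combination: Z_total = R + L = 280 + j7477 Ω = 7482∠87.9° Ω.
Step 4 — Power factor: PF = cos(φ) = Re(Z)/|Z| = 280/7482 = 0.03742.
Step 5 — Type: Im(Z) = 7477 ⇒ lagging (phase φ = 87.9°).

PF = 0.03742 (lagging, φ = 87.9°)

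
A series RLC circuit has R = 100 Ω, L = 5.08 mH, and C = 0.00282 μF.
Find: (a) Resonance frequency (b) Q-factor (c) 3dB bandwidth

Step 1 — Resonance: ω₀ = 1/√(LC) = 1/√(0.00508·2.82e-09) = 2.642e+05 rad/s.
Step 2 — f₀ = ω₀/(2π) = 4.205e+04 Hz.
Step 3 — Series Q: Q = ω₀L/R = 2.642e+05·0.00508/100 = 13.42.
Step 4 — Bandwidth: Δω = ω₀/Q = 1.969e+04 rad/s; BW = Δω/(2π) = 3133 Hz.

(a) f₀ = 4.205e+04 Hz  (b) Q = 13.42  (c) BW = 3133 Hz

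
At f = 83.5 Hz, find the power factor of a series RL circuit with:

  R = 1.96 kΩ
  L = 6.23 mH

Step 1 — Angular frequency: ω = 2π·f = 2π·83.5 = 524.6 rad/s.
Step 2 — Component impedances:
  R: Z = R = 1960 Ω
  L: Z = jωL = j·524.6·0.00623 = 0 + j3.269 Ω
Step 3 — Series combination: Z_total = R + L = 1960 + j3.269 Ω = 1960∠0.1° Ω.
Step 4 — Power factor: PF = cos(φ) = Re(Z)/|Z| = 1960/1960 = 1.
Step 5 — Type: Im(Z) = 3.269 ⇒ lagging (phase φ = 0.1°).

PF = 1 (lagging, φ = 0.1°)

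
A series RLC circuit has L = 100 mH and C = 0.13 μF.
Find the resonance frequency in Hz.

Step 1 — Resonance condition Im(Z)=0 gives ω₀ = 1/√(LC).
Step 2 — ω₀ = 1/√(0.1·1.3e-07) = 8771 rad/s.
Step 3 — f₀ = ω₀/(2π) = 1396 Hz.

f₀ = 1396 Hz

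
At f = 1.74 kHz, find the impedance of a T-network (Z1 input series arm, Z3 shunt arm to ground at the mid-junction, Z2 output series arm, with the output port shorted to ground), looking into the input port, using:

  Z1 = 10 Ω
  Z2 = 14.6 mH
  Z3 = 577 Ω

Step 1 — Angular frequency: ω = 2π·f = 2π·1740 = 1.093e+04 rad/s.
Step 2 — Component impedances:
  Z1: Z = R = 10 Ω
  Z2: Z = jωL = j·1.093e+04·0.0146 = 0 + j159.6 Ω
  Z3: Z = R = 577 Ω
Step 3 — With the output port shorted to ground, the output series arm Z2 runs from the junction to ground; the shunt arm Z3 also runs from the junction to ground. They appear in parallel: Z3 || Z2 = 41.02 + j148.3 Ω.
Step 4 — Series with input arm Z1: Z_in = Z1 + (Z3 || Z2) = 51.02 + j148.3 Ω = 156.8∠71.0° Ω.

Z = 51.02 + j148.3 Ω = 156.8∠71.0° Ω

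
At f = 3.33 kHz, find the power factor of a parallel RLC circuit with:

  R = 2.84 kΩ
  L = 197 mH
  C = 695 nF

Step 1 — Angular frequency: ω = 2π·f = 2π·3330 = 2.092e+04 rad/s.
Step 2 — Component impedances:
  R: Z = R = 2840 Ω
  L: Z = jωL = j·2.092e+04·0.197 = 0 + j4122 Ω
  C: Z = 1/(jωC) = -j/(ω·C) = 0 - j68.77 Ω
Step 3 — Parallel combination: 1/Z_total = 1/R + 1/L + 1/C; Z_total = 1.721 - j69.89 Ω = 69.91∠-88.6° Ω.
Step 4 — Power factor: PF = cos(φ) = Re(Z)/|Z| = 1.721/69.91 = 0.02462.
Step 5 — Type: Im(Z) = -69.89 ⇒ leading (phase φ = -88.6°).

PF = 0.02462 (leading, φ = -88.6°)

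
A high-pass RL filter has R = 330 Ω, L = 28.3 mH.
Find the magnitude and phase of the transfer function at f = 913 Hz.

Step 1 — Angular frequency: ω = 2π·913 = 5737 rad/s.
Step 2 — Transfer function: H(jω) = jωL/(R + jωL).
Step 3 — Numerator jωL = j·162.3; denominator R + jωL = 330 + j162.3.
Step 4 — H = 0.1949 + j0.3961.
Step 5 — Magnitude: |H| = 0.4414 (-7.1 dB); phase: φ = 63.8°.

|H| = 0.4414 (-7.1 dB), φ = 63.8°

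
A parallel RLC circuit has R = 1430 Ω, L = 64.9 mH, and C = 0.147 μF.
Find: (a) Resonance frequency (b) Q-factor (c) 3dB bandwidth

Step 1 — Resonance: ω₀ = 1/√(LC) = 1/√(0.0649·1.47e-07) = 1.024e+04 rad/s.
Step 2 — f₀ = ω₀/(2π) = 1629 Hz.
Step 3 — Parallel Q: Q = R/(ω₀L) = 1430/(1.024e+04·0.0649) = 2.152.
Step 4 — Bandwidth: Δω = ω₀/Q = 4757 rad/s; BW = Δω/(2π) = 757.1 Hz.

(a) f₀ = 1629 Hz  (b) Q = 2.152  (c) BW = 757.1 Hz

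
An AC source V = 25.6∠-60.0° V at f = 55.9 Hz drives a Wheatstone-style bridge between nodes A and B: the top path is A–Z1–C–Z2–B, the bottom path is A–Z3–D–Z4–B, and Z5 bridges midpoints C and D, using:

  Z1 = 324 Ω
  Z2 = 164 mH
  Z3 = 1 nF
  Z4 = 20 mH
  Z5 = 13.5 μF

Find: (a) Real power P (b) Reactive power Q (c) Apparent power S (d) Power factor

Step 1 — Angular frequency: ω = 2π·f = 2π·55.9 = 351.2 rad/s.
Step 2 — Component impedances:
  Z1: Z = R = 324 Ω
  Z2: Z = jωL = j·351.2·0.164 = 0 + j57.6 Ω
  Z3: Z = 1/(jωC) = -j/(ω·C) = 0 - j2.847e+06 Ω
  Z4: Z = jωL = j·351.2·0.02 = 0 + j7.025 Ω
  Z5: Z = 1/(jωC) = -j/(ω·C) = 0 - j210.9 Ω
Step 3 — Bridge requires nodal analysis (the Z5 bridge couples midpoints C and D, so the two paths cannot be reduced to a simple series/parallel combination). Setting node B to ground and injecting 1 A at node A, the 3-node admittance system at A, C, D solves to V_A = Z_AB = 324 + j80.25 Ω = 333.8∠13.9° Ω.
Step 4 — Source phasor: V = 25.6∠-60.0° V = 12.8 - j22.17 V.
Step 5 — Current: I = V / Z = 0.02125 - j0.07369 A = 0.07669∠-73.9° A.
Step 6 — Complex power: S = V·I* = 1.906 + j0.472 VA.
Step 7 — Real power: P = Re(S) = 1.906 W.
Step 8 — Reactive power: Q = Im(S) = 0.472 VAR.
Step 9 — Apparent power: |S| = 1.963 VA.
Step 10 — Power factor: PF = P/|S| = 0.9707 (lagging).

(a) P = 1.906 W  (b) Q = 0.472 VAR  (c) S = 1.963 VA  (d) PF = 0.9707 (lagging)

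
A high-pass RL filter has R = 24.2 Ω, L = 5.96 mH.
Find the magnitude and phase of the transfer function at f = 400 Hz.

Step 1 — Angular frequency: ω = 2π·400 = 2513 rad/s.
Step 2 — Transfer function: H(jω) = jωL/(R + jωL).
Step 3 — Numerator jωL = j·14.98; denominator R + jωL = 24.2 + j14.98.
Step 4 — H = 0.277 + j0.4475.
Step 5 — Magnitude: |H| = 0.5263 (-5.6 dB); phase: φ = 58.2°.

|H| = 0.5263 (-5.6 dB), φ = 58.2°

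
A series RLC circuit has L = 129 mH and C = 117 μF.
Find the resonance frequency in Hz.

Step 1 — Resonance condition Im(Z)=0 gives ω₀ = 1/√(LC).
Step 2 — ω₀ = 1/√(0.129·0.000117) = 257.4 rad/s.
Step 3 — f₀ = ω₀/(2π) = 40.97 Hz.

f₀ = 40.97 Hz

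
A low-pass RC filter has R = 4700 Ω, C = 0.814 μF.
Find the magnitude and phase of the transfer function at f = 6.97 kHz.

Step 1 — Angular frequency: ω = 2π·6970 = 4.379e+04 rad/s.
Step 2 — Transfer function: H(jω) = 1/(1 + jωRC).
Step 3 — Denominator: 1 + jωRC = 1 + j·4.379e+04·4700·8.14e-07 = 1 + j167.5.
Step 4 — H = 3.562e-05 - j0.005968.
Step 5 — Magnitude: |H| = 0.005968 (-44.5 dB); phase: φ = -89.7°.

|H| = 0.005968 (-44.5 dB), φ = -89.7°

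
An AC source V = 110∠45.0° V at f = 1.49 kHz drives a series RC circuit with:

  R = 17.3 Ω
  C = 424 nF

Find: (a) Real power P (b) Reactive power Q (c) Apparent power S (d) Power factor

Step 1 — Angular frequency: ω = 2π·f = 2π·1490 = 9362 rad/s.
Step 2 — Component impedances:
  R: Z = R = 17.3 Ω
  C: Z = 1/(jωC) = -j/(ω·C) = 0 - j251.9 Ω
Step 3 — Series combination: Z_total = R + C = 17.3 - j251.9 Ω = 252.5∠-86.1° Ω.
Step 4 — Source phasor: V = 110∠45.0° V = 77.78 + j77.78 V.
Step 5 — Current: I = V / Z = -0.2862 + j0.3284 A = 0.4356∠131.1° A.
Step 6 — Complex power: S = V·I* = 3.283 - j47.81 VA.
Step 7 — Real power: P = Re(S) = 3.283 W.
Step 8 — Reactive power: Q = Im(S) = -47.81 VAR.
Step 9 — Apparent power: |S| = 47.92 VA.
Step 10 — Power factor: PF = P/|S| = 0.06851 (leading).

(a) P = 3.283 W  (b) Q = -47.81 VAR  (c) S = 47.92 VA  (d) PF = 0.06851 (leading)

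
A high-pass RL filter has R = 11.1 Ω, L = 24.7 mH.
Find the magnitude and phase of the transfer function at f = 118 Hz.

Step 1 — Angular frequency: ω = 2π·118 = 741.4 rad/s.
Step 2 — Transfer function: H(jω) = jωL/(R + jωL).
Step 3 — Numerator jωL = j·18.31; denominator R + jωL = 11.1 + j18.31.
Step 4 — H = 0.7313 + j0.4433.
Step 5 — Magnitude: |H| = 0.8552 (-1.4 dB); phase: φ = 31.2°.

|H| = 0.8552 (-1.4 dB), φ = 31.2°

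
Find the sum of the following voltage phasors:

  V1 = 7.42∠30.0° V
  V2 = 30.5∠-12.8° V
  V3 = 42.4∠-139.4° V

Step 1 — Convert each phasor to rectangular form:
  V1 = 7.42·(cos(30.0°) + j·sin(30.0°)) = 6.426 + j3.71 V
  V2 = 30.5·(cos(-12.8°) + j·sin(-12.8°)) = 29.74 - j6.757 V
  V3 = 42.4·(cos(-139.4°) + j·sin(-139.4°)) = -32.19 - j27.59 V
Step 2 — Sum components: V_total = 3.975 - j30.64 V.
Step 3 — Convert to polar: |V_total| = 30.9 V, ∠V_total = -82.6°.

V_total = 30.9∠-82.6° V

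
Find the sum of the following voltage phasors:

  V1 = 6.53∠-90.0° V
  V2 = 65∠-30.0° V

Step 1 — Convert each phasor to rectangular form:
  V1 = 6.53·(cos(-90.0°) + j·sin(-90.0°)) = 0 - j6.53 V
  V2 = 65·(cos(-30.0°) + j·sin(-30.0°)) = 56.29 - j32.5 V
Step 2 — Sum components: V_total = 56.29 - j39.03 V.
Step 3 — Convert to polar: |V_total| = 68.5 V, ∠V_total = -34.7°.

V_total = 68.5∠-34.7° V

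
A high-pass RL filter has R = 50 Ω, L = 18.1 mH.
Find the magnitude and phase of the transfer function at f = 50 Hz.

Step 1 — Angular frequency: ω = 2π·50 = 314.2 rad/s.
Step 2 — Transfer function: H(jω) = jωL/(R + jωL).
Step 3 — Numerator jωL = j·5.686; denominator R + jωL = 50 + j5.686.
Step 4 — H = 0.01277 + j0.1123.
Step 5 — Magnitude: |H| = 0.113 (-18.9 dB); phase: φ = 83.5°.

|H| = 0.113 (-18.9 dB), φ = 83.5°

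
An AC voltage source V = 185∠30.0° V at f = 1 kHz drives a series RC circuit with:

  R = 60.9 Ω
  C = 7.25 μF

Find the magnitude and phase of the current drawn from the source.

Step 1 — Angular frequency: ω = 2π·f = 2π·1000 = 6283 rad/s.
Step 2 — Component impedances:
  R: Z = R = 60.9 Ω
  C: Z = 1/(jωC) = -j/(ω·C) = 0 - j21.95 Ω
Step 3 — Series combination: Z_total = R + C = 60.9 - j21.95 Ω = 64.74∠-19.8° Ω.
Step 4 — Source phasor: V = 185∠30.0° V = 160.2 + j92.5 V.
Step 5 — Ohm's law: I = V / Z_total = (160.2 + j92.5) / (60.9 - j21.95) = 1.844 + j2.183 A.
Step 6 — Convert to polar: |I| = 2.858 A, ∠I = 49.8°.

I = 2.858∠49.8° A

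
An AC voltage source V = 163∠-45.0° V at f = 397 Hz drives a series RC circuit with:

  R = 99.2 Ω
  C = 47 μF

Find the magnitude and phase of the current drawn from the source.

Step 1 — Angular frequency: ω = 2π·f = 2π·397 = 2494 rad/s.
Step 2 — Component impedances:
  R: Z = R = 99.2 Ω
  C: Z = 1/(jωC) = -j/(ω·C) = 0 - j8.53 Ω
Step 3 — Series combination: Z_total = R + C = 99.2 - j8.53 Ω = 99.57∠-4.9° Ω.
Step 4 — Source phasor: V = 163∠-45.0° V = 115.3 - j115.3 V.
Step 5 — Ohm's law: I = V / Z_total = (115.3 - j115.3) / (99.2 - j8.53) = 1.253 - j1.054 A.
Step 6 — Convert to polar: |I| = 1.637 A, ∠I = -40.1°.

I = 1.637∠-40.1° A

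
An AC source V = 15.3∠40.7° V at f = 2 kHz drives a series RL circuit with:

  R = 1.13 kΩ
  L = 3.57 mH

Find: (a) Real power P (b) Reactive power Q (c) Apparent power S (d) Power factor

Step 1 — Angular frequency: ω = 2π·f = 2π·2000 = 1.257e+04 rad/s.
Step 2 — Component impedances:
  R: Z = R = 1130 Ω
  L: Z = jωL = j·1.257e+04·0.00357 = 0 + j44.86 Ω
Step 3 — Series combination: Z_total = R + L = 1130 + j44.86 Ω = 1131∠2.3° Ω.
Step 4 — Source phasor: V = 15.3∠40.7° V = 11.6 + j9.977 V.
Step 5 — Current: I = V / Z = 0.0106 + j0.008409 A = 0.01353∠38.4° A.
Step 6 — Complex power: S = V·I* = 0.2068 + j0.008211 VA.
Step 7 — Real power: P = Re(S) = 0.2068 W.
Step 8 — Reactive power: Q = Im(S) = 0.008211 VAR.
Step 9 — Apparent power: |S| = 0.207 VA.
Step 10 — Power factor: PF = P/|S| = 0.9992 (lagging).

(a) P = 0.2068 W  (b) Q = 0.008211 VAR  (c) S = 0.207 VA  (d) PF = 0.9992 (lagging)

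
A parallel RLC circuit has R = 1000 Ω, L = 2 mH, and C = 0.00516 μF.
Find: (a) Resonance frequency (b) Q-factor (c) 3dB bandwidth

Step 1 — Resonance: ω₀ = 1/√(LC) = 1/√(0.002·5.16e-09) = 3.113e+05 rad/s.
Step 2 — f₀ = ω₀/(2π) = 4.954e+04 Hz.
Step 3 — Parallel Q: Q = R/(ω₀L) = 1000/(3.113e+05·0.002) = 1.606.
Step 4 — Bandwidth: Δω = ω₀/Q = 1.938e+05 rad/s; BW = Δω/(2π) = 3.084e+04 Hz.

(a) f₀ = 4.954e+04 Hz  (b) Q = 1.606  (c) BW = 3.084e+04 Hz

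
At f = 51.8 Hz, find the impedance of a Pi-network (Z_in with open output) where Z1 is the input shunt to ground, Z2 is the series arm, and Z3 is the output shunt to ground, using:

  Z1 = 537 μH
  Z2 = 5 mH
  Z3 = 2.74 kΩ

Step 1 — Angular frequency: ω = 2π·f = 2π·51.8 = 325.5 rad/s.
Step 2 — Component impedances:
  Z1: Z = jωL = j·325.5·0.000537 = 0 + j0.1748 Ω
  Z2: Z = jωL = j·325.5·0.005 = 0 + j1.627 Ω
  Z3: Z = R = 2740 Ω
Step 3 — With open output, the series arm Z2 and the output shunt Z3 appear in series to ground: Z2 + Z3 = 2740 + j1.627 Ω.
Step 4 — Parallel with input shunt Z1: Z_in = Z1 || (Z2 + Z3) = 1.115e-05 + j0.1748 Ω = 0.1748∠90.0° Ω.

Z = 1.115e-05 + j0.1748 Ω = 0.1748∠90.0° Ω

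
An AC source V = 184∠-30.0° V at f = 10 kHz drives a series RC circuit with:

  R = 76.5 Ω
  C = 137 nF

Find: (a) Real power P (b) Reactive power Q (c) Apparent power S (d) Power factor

Step 1 — Angular frequency: ω = 2π·f = 2π·1e+04 = 6.283e+04 rad/s.
Step 2 — Component impedances:
  R: Z = R = 76.5 Ω
  C: Z = 1/(jωC) = -j/(ω·C) = 0 - j116.2 Ω
Step 3 — Series combination: Z_total = R + C = 76.5 - j116.2 Ω = 139.1∠-56.6° Ω.
Step 4 — Source phasor: V = 184∠-30.0° V = 159.3 - j92 V.
Step 5 — Current: I = V / Z = 1.182 + j0.593 A = 1.323∠26.6° A.
Step 6 — Complex power: S = V·I* = 133.9 - j203.3 VA.
Step 7 — Real power: P = Re(S) = 133.9 W.
Step 8 — Reactive power: Q = Im(S) = -203.3 VAR.
Step 9 — Apparent power: |S| = 243.4 VA.
Step 10 — Power factor: PF = P/|S| = 0.55 (leading).

(a) P = 133.9 W  (b) Q = -203.3 VAR  (c) S = 243.4 VA  (d) PF = 0.55 (leading)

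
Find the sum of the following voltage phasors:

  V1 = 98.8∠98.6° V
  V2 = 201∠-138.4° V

Step 1 — Convert each phasor to rectangular form:
  V1 = 98.8·(cos(98.6°) + j·sin(98.6°)) = -14.77 + j97.69 V
  V2 = 201·(cos(-138.4°) + j·sin(-138.4°)) = -150.3 - j133.4 V
Step 2 — Sum components: V_total = -165.1 - j35.76 V.
Step 3 — Convert to polar: |V_total| = 168.9 V, ∠V_total = -167.8°.

V_total = 168.9∠-167.8° V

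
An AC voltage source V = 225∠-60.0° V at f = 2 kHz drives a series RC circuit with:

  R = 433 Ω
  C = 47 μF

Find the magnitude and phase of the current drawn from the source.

Step 1 — Angular frequency: ω = 2π·f = 2π·2000 = 1.257e+04 rad/s.
Step 2 — Component impedances:
  R: Z = R = 433 Ω
  C: Z = 1/(jωC) = -j/(ω·C) = 0 - j1.693 Ω
Step 3 — Series combination: Z_total = R + C = 433 - j1.693 Ω = 433∠-0.2° Ω.
Step 4 — Source phasor: V = 225∠-60.0° V = 112.5 - j194.9 V.
Step 5 — Ohm's law: I = V / Z_total = (112.5 - j194.9) / (433 - j1.693) = 0.2616 - j0.449 A.
Step 6 — Convert to polar: |I| = 0.5196 A, ∠I = -59.8°.

I = 0.5196∠-59.8° A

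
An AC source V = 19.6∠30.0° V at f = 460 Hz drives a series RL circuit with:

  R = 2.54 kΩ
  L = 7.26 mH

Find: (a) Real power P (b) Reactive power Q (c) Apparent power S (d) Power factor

Step 1 — Angular frequency: ω = 2π·f = 2π·460 = 2890 rad/s.
Step 2 — Component impedances:
  R: Z = R = 2540 Ω
  L: Z = jωL = j·2890·0.00726 = 0 + j20.98 Ω
Step 3 — Series combination: Z_total = R + L = 2540 + j20.98 Ω = 2540∠0.5° Ω.
Step 4 — Source phasor: V = 19.6∠30.0° V = 16.97 + j9.8 V.
Step 5 — Current: I = V / Z = 0.006714 + j0.003803 A = 0.007716∠29.5° A.
Step 6 — Complex power: S = V·I* = 0.1512 + j0.001249 VA.
Step 7 — Real power: P = Re(S) = 0.1512 W.
Step 8 — Reactive power: Q = Im(S) = 0.001249 VAR.
Step 9 — Apparent power: |S| = 0.1512 VA.
Step 10 — Power factor: PF = P/|S| = 1 (lagging).

(a) P = 0.1512 W  (b) Q = 0.001249 VAR  (c) S = 0.1512 VA  (d) PF = 1 (lagging)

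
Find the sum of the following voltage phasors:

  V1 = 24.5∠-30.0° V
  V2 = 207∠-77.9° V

Step 1 — Convert each phasor to rectangular form:
  V1 = 24.5·(cos(-30.0°) + j·sin(-30.0°)) = 21.22 - j12.25 V
  V2 = 207·(cos(-77.9°) + j·sin(-77.9°)) = 43.39 - j202.4 V
Step 2 — Sum components: V_total = 64.61 - j214.7 V.
Step 3 — Convert to polar: |V_total| = 224.2 V, ∠V_total = -73.2°.

V_total = 224.2∠-73.2° V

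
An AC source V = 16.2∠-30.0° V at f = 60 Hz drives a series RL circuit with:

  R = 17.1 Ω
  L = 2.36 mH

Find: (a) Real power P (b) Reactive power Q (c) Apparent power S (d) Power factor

Step 1 — Angular frequency: ω = 2π·f = 2π·60 = 377 rad/s.
Step 2 — Component impedances:
  R: Z = R = 17.1 Ω
  L: Z = jωL = j·377·0.00236 = 0 + j0.8897 Ω
Step 3 — Series combination: Z_total = R + L = 17.1 + j0.8897 Ω = 17.12∠3.0° Ω.
Step 4 — Source phasor: V = 16.2∠-30.0° V = 14.03 - j8.1 V.
Step 5 — Current: I = V / Z = 0.7937 - j0.515 A = 0.9461∠-33.0° A.
Step 6 — Complex power: S = V·I* = 15.31 + j0.7964 VA.
Step 7 — Real power: P = Re(S) = 15.31 W.
Step 8 — Reactive power: Q = Im(S) = 0.7964 VAR.
Step 9 — Apparent power: |S| = 15.33 VA.
Step 10 — Power factor: PF = P/|S| = 0.9986 (lagging).

(a) P = 15.31 W  (b) Q = 0.7964 VAR  (c) S = 15.33 VA  (d) PF = 0.9986 (lagging)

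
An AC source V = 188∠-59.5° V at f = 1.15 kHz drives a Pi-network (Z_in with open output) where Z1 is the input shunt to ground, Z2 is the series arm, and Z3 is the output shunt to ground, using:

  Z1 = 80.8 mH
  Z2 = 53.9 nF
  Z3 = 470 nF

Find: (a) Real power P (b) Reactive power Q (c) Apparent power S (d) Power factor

Step 1 — Angular frequency: ω = 2π·f = 2π·1150 = 7226 rad/s.
Step 2 — Component impedances:
  Z1: Z = jωL = j·7226·0.0808 = 0 + j583.8 Ω
  Z2: Z = 1/(jωC) = -j/(ω·C) = 0 - j2568 Ω
  Z3: Z = 1/(jωC) = -j/(ω·C) = 0 - j294.5 Ω
Step 3 — With open output, the series arm Z2 and the output shunt Z3 appear in series to ground: Z2 + Z3 = 0 - j2862 Ω.
Step 4 — Parallel with input shunt Z1: Z_in = Z1 || (Z2 + Z3) = 0 + j733.4 Ω = 733.4∠90.0° Ω.
Step 5 — Source phasor: V = 188∠-59.5° V = 95.42 - j162 V.
Step 6 — Current: I = V / Z = -0.2209 - j0.1301 A = 0.2563∠-149.5° A.
Step 7 — Complex power: S = V·I* = 0 + j48.19 VA.
Step 8 — Real power: P = Re(S) = 0 W.
Step 9 — Reactive power: Q = Im(S) = 48.19 VAR.
Step 10 — Apparent power: |S| = 48.19 VA.
Step 11 — Power factor: PF = P/|S| = 0 (lagging).

(a) P = 0 W  (b) Q = 48.19 VAR  (c) S = 48.19 VA  (d) PF = 0 (lagging)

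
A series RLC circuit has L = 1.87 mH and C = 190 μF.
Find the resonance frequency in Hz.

Step 1 — Resonance condition Im(Z)=0 gives ω₀ = 1/√(LC).
Step 2 — ω₀ = 1/√(0.00187·0.00019) = 1678 rad/s.
Step 3 — f₀ = ω₀/(2π) = 267 Hz.

f₀ = 267 Hz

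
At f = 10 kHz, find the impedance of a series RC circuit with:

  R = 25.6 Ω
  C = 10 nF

Step 1 — Angular frequency: ω = 2π·f = 2π·1e+04 = 6.283e+04 rad/s.
Step 2 — Component impedances:
  R: Z = R = 25.6 Ω
  C: Z = 1/(jωC) = -j/(ω·C) = 0 - j1592 Ω
Step 3 — Series combination: Z_total = R + C = 25.6 - j1592 Ω = 1592∠-89.1° Ω.

Z = 25.6 - j1592 Ω = 1592∠-89.1° Ω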